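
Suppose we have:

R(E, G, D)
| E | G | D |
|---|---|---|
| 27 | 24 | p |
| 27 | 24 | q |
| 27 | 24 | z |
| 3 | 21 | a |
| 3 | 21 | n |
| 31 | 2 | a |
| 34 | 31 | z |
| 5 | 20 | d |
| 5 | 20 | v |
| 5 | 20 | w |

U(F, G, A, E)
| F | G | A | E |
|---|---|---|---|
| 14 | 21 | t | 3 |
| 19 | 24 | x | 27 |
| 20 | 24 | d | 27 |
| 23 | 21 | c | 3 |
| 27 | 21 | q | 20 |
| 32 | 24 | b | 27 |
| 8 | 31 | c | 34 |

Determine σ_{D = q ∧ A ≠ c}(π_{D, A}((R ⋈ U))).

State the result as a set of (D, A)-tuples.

R ⋈ U (natural join on E, G): {(27, 24, p, 19, x), (27, 24, p, 20, d), (27, 24, p, 32, b), (27, 24, q, 19, x), (27, 24, q, 20, d), (27, 24, q, 32, b), (27, 24, z, 19, x), (27, 24, z, 20, d), (27, 24, z, 32, b), (3, 21, a, 14, t), (3, 21, a, 23, c), (3, 21, n, 14, t), (3, 21, n, 23, c), (34, 31, z, 8, c)}
Projecting to D, A: {(a, c), (a, t), (n, c), (n, t), (p, b), (p, d), (p, x), (q, b), (q, d), (q, x), (z, b), (z, c), (z, d), (z, x)}
σ[D = q ∧ A ≠ c]: keep tuples satisfying D = q ∧ A ≠ c → {(q, b), (q, d), (q, x)}

{(q, b), (q, d), (q, x)}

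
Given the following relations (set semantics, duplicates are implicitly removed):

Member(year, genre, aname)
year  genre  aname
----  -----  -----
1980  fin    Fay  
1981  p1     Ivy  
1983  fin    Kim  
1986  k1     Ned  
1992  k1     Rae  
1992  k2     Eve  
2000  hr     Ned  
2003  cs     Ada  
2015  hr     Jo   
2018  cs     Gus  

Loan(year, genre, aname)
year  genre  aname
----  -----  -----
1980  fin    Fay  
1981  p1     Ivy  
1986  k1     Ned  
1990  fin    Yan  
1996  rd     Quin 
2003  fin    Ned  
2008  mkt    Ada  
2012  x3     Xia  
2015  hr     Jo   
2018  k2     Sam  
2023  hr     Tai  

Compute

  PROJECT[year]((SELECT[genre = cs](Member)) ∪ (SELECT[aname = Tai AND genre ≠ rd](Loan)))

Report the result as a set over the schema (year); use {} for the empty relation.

{2003, 2018, 2023}

Filtering on genre = cs leaves {(2003, cs, Ada), (2018, cs, Gus)}.
Filtering on aname = Tai AND genre ≠ rd leaves {(2023, hr, Tai)}.
Taking the union: {(2003, cs, Ada), (2018, cs, Gus), (2023, hr, Tai)}
π_{year} gives {2003, 2018, 2023}.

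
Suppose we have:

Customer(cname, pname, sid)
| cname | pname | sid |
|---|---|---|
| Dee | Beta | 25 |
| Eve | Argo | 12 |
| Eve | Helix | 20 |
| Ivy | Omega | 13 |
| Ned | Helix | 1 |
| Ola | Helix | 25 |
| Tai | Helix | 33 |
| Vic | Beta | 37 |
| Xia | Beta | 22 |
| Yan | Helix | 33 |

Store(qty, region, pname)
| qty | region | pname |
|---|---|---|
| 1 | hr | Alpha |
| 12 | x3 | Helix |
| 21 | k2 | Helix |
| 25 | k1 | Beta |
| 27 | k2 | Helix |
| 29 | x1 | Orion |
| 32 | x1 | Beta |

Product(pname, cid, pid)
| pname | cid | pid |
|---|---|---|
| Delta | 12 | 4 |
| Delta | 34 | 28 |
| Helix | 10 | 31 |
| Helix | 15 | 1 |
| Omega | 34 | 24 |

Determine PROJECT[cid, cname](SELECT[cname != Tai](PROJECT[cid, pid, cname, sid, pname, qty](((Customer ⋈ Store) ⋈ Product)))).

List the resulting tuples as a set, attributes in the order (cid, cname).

{(10, Eve), (10, Ned), (10, Ola), (10, Yan), (15, Eve), (15, Ned), (15, Ola), (15, Yan)}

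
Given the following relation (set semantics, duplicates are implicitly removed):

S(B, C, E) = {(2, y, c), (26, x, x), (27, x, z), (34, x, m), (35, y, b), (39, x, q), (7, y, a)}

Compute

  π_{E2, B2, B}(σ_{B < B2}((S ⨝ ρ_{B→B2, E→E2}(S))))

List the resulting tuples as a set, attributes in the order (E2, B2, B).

{(a, 7, 2), (b, 35, 2), (b, 35, 7), (m, 34, 26), (m, 34, 27), (q, 39, 26), (q, 39, 27), (q, 39, 34), (z, 27, 26)}

ρ[B→B2, E→E2]: schema becomes (B2, C, E2); tuples unchanged.
Joining S and ρ_{B→B2, E→E2}(S) on C yields {(2, y, c, 2, c), (2, y, c, 35, b), (2, y, c, 7, a), (26, x, x, 26, x), (26, x, x, 27, z), (26, x, x, 34, m), (26, x, x, 39, q), (27, x, z, 26, x), (27, x, z, 27, z), (27, x, z, 34, m), (27, x, z, 39, q), (34, x, m, 26, x), (34, x, m, 27, z), (34, x, m, 34, m), (34, x, m, 39, q), (35, y, b, 2, c), (35, y, b, 35, b), (35, y, b, 7, a), (39, x, q, 26, x), (39, x, q, 27, z), (39, x, q, 34, m), (39, x, q, 39, q), (7, y, a, 2, c), (7, y, a, 35, b), (7, y, a, 7, a)}.
Selection B < B2: {(2, y, c, 35, b), (2, y, c, 7, a), (26, x, x, 27, z), (26, x, x, 34, m), (26, x, x, 39, q), (27, x, z, 34, m), (27, x, z, 39, q), (34, x, m, 39, q), (7, y, a, 35, b)}
π_{E2, B2, B} gives {(a, 7, 2), (b, 35, 2), (b, 35, 7), (m, 34, 26), (m, 34, 27), (q, 39, 26), (q, 39, 27), (q, 39, 34), (z, 27, 26)}.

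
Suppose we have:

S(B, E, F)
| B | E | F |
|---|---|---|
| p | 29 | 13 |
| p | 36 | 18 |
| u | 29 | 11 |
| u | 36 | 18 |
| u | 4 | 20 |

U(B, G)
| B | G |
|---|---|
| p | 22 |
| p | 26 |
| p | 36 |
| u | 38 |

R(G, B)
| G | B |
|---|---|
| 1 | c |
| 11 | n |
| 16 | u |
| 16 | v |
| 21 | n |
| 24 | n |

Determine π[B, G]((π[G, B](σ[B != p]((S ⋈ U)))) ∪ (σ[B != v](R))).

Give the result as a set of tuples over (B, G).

{(c, 1), (n, 11), (n, 21), (n, 24), (u, 16), (u, 38)}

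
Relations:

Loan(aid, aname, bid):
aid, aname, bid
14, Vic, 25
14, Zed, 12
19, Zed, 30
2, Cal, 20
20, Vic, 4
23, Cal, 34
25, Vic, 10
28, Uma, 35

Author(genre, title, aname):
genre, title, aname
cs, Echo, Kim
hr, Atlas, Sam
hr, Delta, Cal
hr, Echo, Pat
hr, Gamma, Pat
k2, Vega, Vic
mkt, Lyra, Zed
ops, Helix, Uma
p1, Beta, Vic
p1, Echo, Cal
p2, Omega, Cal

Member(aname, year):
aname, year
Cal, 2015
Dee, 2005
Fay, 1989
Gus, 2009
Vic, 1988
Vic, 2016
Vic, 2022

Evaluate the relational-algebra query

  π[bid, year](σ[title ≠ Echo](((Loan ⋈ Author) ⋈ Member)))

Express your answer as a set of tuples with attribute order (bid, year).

{(10, 1988), (10, 2016), (10, 2022), (20, 2015), (25, 1988), (25, 2016), (25, 2022), (34, 2015), (4, 1988), (4, 2016), (4, 2022)}

Loan ⋈ Author (natural join on aname): {(14, Vic, 25, k2, Vega), (14, Vic, 25, p1, Beta), (14, Zed, 12, mkt, Lyra), (19, Zed, 30, mkt, Lyra), (2, Cal, 20, hr, Delta), (2, Cal, 20, p1, Echo), (2, Cal, 20, p2, Omega), (20, Vic, 4, k2, Vega), (20, Vic, 4, p1, Beta), (23, Cal, 34, hr, Delta), (23, Cal, 34, p1, Echo), (23, Cal, 34, p2, Omega), (25, Vic, 10, k2, Vega), (25, Vic, 10, p1, Beta), (28, Uma, 35, ops, Helix)}
(Loan ⋈ Author) ⋈ Member (natural join on aname): {(14, Vic, 25, k2, Vega, 1988), (14, Vic, 25, k2, Vega, 2016), (14, Vic, 25, k2, Vega, 2022), (14, Vic, 25, p1, Beta, 1988), (14, Vic, 25, p1, Beta, 2016), (14, Vic, 25, p1, Beta, 2022), (2, Cal, 20, hr, Delta, 2015), (2, Cal, 20, p1, Echo, 2015), (2, Cal, 20, p2, Omega, 2015), (20, Vic, 4, k2, Vega, 1988), (20, Vic, 4, k2, Vega, 2016), (20, Vic, 4, k2, Vega, 2022), (20, Vic, 4, p1, Beta, 1988), (20, Vic, 4, p1, Beta, 2016), (20, Vic, 4, p1, Beta, 2022), (23, Cal, 34, hr, Delta, 2015), (23, Cal, 34, p1, Echo, 2015), (23, Cal, 34, p2, Omega, 2015), (25, Vic, 10, k2, Vega, 1988), (25, Vic, 10, k2, Vega, 2016), (25, Vic, 10, k2, Vega, 2022), (25, Vic, 10, p1, Beta, 1988), (25, Vic, 10, p1, Beta, 2016), (25, Vic, 10, p1, Beta, 2022)}
Selection title ≠ Echo: {(14, Vic, 25, k2, Vega, 1988), (14, Vic, 25, k2, Vega, 2016), (14, Vic, 25, k2, Vega, 2022), (14, Vic, 25, p1, Beta, 1988), (14, Vic, 25, p1, Beta, 2016), (14, Vic, 25, p1, Beta, 2022), (2, Cal, 20, hr, Delta, 2015), (2, Cal, 20, p2, Omega, 2015), (20, Vic, 4, k2, Vega, 1988), (20, Vic, 4, k2, Vega, 2016), (20, Vic, 4, k2, Vega, 2022), (20, Vic, 4, p1, Beta, 1988), (20, Vic, 4, p1, Beta, 2016), (20, Vic, 4, p1, Beta, 2022), (23, Cal, 34, hr, Delta, 2015), (23, Cal, 34, p2, Omega, 2015), (25, Vic, 10, k2, Vega, 1988), (25, Vic, 10, k2, Vega, 2016), (25, Vic, 10, k2, Vega, 2022), (25, Vic, 10, p1, Beta, 1988), (25, Vic, 10, p1, Beta, 2016), (25, Vic, 10, p1, Beta, 2022)}
π_{bid, year} gives {(10, 1988), (10, 2016), (10, 2022), (20, 2015), (25, 1988), (25, 2016), (25, 2022), (34, 2015), (4, 1988), (4, 2016), (4, 2022)} (11 duplicate(s) eliminated).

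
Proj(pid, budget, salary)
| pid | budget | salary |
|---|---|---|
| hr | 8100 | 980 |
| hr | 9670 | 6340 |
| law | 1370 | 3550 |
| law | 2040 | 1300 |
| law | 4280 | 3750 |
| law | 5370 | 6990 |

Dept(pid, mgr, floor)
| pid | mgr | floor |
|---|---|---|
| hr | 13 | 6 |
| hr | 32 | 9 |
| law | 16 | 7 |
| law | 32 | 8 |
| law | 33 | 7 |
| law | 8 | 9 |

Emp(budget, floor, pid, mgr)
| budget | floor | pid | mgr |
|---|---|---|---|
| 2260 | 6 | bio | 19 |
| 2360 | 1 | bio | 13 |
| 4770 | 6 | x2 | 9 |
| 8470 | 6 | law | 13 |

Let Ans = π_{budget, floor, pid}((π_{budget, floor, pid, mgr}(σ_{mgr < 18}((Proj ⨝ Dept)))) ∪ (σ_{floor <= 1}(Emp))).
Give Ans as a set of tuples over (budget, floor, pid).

{(1370, 7, law), (1370, 9, law), (2040, 7, law), (2040, 9, law), (2360, 1, bio), (4280, 7, law), (4280, 9, law), (5370, 7, law), (5370, 9, law), (8100, 6, hr), (9670, 6, hr)}

Joining Proj and Dept on pid yields {(hr, 8100, 980, 13, 6), (hr, 8100, 980, 32, 9), (hr, 9670, 6340, 13, 6), (hr, 9670, 6340, 32, 9), (law, 1370, 3550, 16, 7), (law, 1370, 3550, 32, 8), (law, 1370, 3550, 33, 7), (law, 1370, 3550, 8, 9), (law, 2040, 1300, 16, 7), (law, 2040, 1300, 32, 8), (law, 2040, 1300, 33, 7), (law, 2040, 1300, 8, 9), (law, 4280, 3750, 16, 7), (law, 4280, 3750, 32, 8), (law, 4280, 3750, 33, 7), (law, 4280, 3750, 8, 9), (law, 5370, 6990, 16, 7), (law, 5370, 6990, 32, 8), (law, 5370, 6990, 33, 7), (law, 5370, 6990, 8, 9)}.
σ[mgr < 18]: keep tuples satisfying mgr < 18 → {(hr, 8100, 980, 13, 6), (hr, 9670, 6340, 13, 6), (law, 1370, 3550, 16, 7), (law, 1370, 3550, 8, 9), (law, 2040, 1300, 16, 7), (law, 2040, 1300, 8, 9), (law, 4280, 3750, 16, 7), (law, 4280, 3750, 8, 9), (law, 5370, 6990, 16, 7), (law, 5370, 6990, 8, 9)}
π[budget, floor, pid, mgr]: project onto (budget, floor, pid, mgr) → {(1370, 7, law, 16), (1370, 9, law, 8), (2040, 7, law, 16), (2040, 9, law, 8), (4280, 7, law, 16), (4280, 9, law, 8), (5370, 7, law, 16), (5370, 9, law, 8), (8100, 6, hr, 13), (9670, 6, hr, 13)}
σ[floor <= 1]: keep tuples satisfying floor <= 1 → {(2360, 1, bio, 13)}
Taking the union: {(1370, 7, law, 16), (1370, 9, law, 8), (2040, 7, law, 16), (2040, 9, law, 8), (2360, 1, bio, 13), (4280, 7, law, 16), (4280, 9, law, 8), (5370, 7, law, 16), (5370, 9, law, 8), (8100, 6, hr, 13), (9670, 6, hr, 13)}
π[budget, floor, pid]: project onto (budget, floor, pid) → {(1370, 7, law), (1370, 9, law), (2040, 7, law), (2040, 9, law), (2360, 1, bio), (4280, 7, law), (4280, 9, law), (5370, 7, law), (5370, 9, law), (8100, 6, hr), (9670, 6, hr)}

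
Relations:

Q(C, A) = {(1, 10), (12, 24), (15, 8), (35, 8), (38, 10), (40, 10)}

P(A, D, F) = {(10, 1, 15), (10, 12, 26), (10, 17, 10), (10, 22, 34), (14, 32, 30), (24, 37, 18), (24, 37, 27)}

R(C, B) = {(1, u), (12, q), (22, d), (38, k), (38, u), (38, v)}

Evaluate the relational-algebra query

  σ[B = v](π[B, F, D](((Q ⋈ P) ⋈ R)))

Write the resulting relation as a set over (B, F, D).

{(v, 10, 17), (v, 15, 1), (v, 26, 12), (v, 34, 22)}

Q ⋈ P (natural join on A): {(1, 10, 1, 15), (1, 10, 12, 26), (1, 10, 17, 10), (1, 10, 22, 34), (12, 24, 37, 18), (12, 24, 37, 27), (38, 10, 1, 15), (38, 10, 12, 26), (38, 10, 17, 10), (38, 10, 22, 34), (40, 10, 1, 15), (40, 10, 12, 26), (40, 10, 17, 10), (40, 10, 22, 34)}
(Q ⋈ P) ⋈ R (natural join on C): {(1, 10, 1, 15, u), (1, 10, 12, 26, u), (1, 10, 17, 10, u), (1, 10, 22, 34, u), (12, 24, 37, 18, q), (12, 24, 37, 27, q), (38, 10, 1, 15, k), (38, 10, 1, 15, u), (38, 10, 1, 15, v), (38, 10, 12, 26, k), (38, 10, 12, 26, u), (38, 10, 12, 26, v), (38, 10, 17, 10, k), (38, 10, 17, 10, u), (38, 10, 17, 10, v), (38, 10, 22, 34, k), (38, 10, 22, 34, u), (38, 10, 22, 34, v)}
π[B, F, D]: project onto (B, F, D) (4 duplicate(s) eliminated) → {(k, 10, 17), (k, 15, 1), (k, 26, 12), (k, 34, 22), (q, 18, 37), (q, 27, 37), (u, 10, 17), (u, 15, 1), (u, 26, 12), (u, 34, 22), (v, 10, 17), (v, 15, 1), (v, 26, 12), (v, 34, 22)}
σ[B = v]: keep tuples satisfying B = v → {(v, 10, 17), (v, 15, 1), (v, 26, 12), (v, 34, 22)}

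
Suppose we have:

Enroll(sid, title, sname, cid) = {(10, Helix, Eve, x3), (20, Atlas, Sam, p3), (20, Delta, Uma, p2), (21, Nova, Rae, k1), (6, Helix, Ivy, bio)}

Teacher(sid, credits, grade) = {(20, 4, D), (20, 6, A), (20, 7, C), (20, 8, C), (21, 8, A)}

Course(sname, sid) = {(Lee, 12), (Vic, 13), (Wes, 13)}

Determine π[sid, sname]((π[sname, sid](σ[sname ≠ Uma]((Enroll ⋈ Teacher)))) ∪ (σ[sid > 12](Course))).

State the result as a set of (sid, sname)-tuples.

{(13, Vic), (13, Wes), (20, Sam), (21, Rae)}

Enroll ⋈ Teacher (natural join on sid): {(20, Atlas, Sam, p3, 4, D), (20, Atlas, Sam, p3, 6, A), (20, Atlas, Sam, p3, 7, C), (20, Atlas, Sam, p3, 8, C), (20, Delta, Uma, p2, 4, D), (20, Delta, Uma, p2, 6, A), (20, Delta, Uma, p2, 7, C), (20, Delta, Uma, p2, 8, C), (21, Nova, Rae, k1, 8, A)}
σ[sname ≠ Uma]: keep tuples satisfying sname ≠ Uma → {(20, Atlas, Sam, p3, 4, D), (20, Atlas, Sam, p3, 6, A), (20, Atlas, Sam, p3, 7, C), (20, Atlas, Sam, p3, 8, C), (21, Nova, Rae, k1, 8, A)}
π[sname, sid]: project onto (sname, sid) (3 duplicate(s) eliminated) → {(Rae, 21), (Sam, 20)}
σ[sid > 12]: keep tuples satisfying sid > 12 → {(Vic, 13), (Wes, 13)}
Set union of the two operands is {(Rae, 21), (Sam, 20), (Vic, 13), (Wes, 13)}.
π[sid, sname]: project onto (sid, sname) → {(13, Vic), (13, Wes), (20, Sam), (21, Rae)}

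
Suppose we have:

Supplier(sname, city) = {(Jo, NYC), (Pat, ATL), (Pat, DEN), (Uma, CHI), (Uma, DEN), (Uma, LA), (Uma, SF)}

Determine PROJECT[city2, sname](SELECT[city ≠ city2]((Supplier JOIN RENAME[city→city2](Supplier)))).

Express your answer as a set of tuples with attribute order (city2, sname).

{(ATL, Pat), (CHI, Uma), (DEN, Pat), (DEN, Uma), (LA, Uma), (SF, Uma)}

ρ[city→city2]: schema becomes (sname, city2); tuples unchanged.
Joining Supplier and RENAME[city→city2](Supplier) on sname yields {(Jo, NYC, NYC), (Pat, ATL, ATL), (Pat, ATL, DEN), (Pat, DEN, ATL), (Pat, DEN, DEN), (Uma, CHI, CHI), (Uma, CHI, DEN), (Uma, CHI, LA), (Uma, CHI, SF), (Uma, DEN, CHI), (Uma, DEN, DEN), (Uma, DEN, LA), (Uma, DEN, SF), (Uma, LA, CHI), (Uma, LA, DEN), (Uma, LA, LA), (Uma, LA, SF), (Uma, SF, CHI), (Uma, SF, DEN), (Uma, SF, LA), (Uma, SF, SF)}.
Selection city ≠ city2: {(Pat, ATL, DEN), (Pat, DEN, ATL), (Uma, CHI, DEN), (Uma, CHI, LA), (Uma, CHI, SF), (Uma, DEN, CHI), (Uma, DEN, LA), (Uma, DEN, SF), (Uma, LA, CHI), (Uma, LA, DEN), (Uma, LA, SF), (Uma, SF, CHI), (Uma, SF, DEN), (Uma, SF, LA)}
π_{city2, sname} gives {(ATL, Pat), (CHI, Uma), (DEN, Pat), (DEN, Uma), (LA, Uma), (SF, Uma)} (8 duplicate(s) eliminated).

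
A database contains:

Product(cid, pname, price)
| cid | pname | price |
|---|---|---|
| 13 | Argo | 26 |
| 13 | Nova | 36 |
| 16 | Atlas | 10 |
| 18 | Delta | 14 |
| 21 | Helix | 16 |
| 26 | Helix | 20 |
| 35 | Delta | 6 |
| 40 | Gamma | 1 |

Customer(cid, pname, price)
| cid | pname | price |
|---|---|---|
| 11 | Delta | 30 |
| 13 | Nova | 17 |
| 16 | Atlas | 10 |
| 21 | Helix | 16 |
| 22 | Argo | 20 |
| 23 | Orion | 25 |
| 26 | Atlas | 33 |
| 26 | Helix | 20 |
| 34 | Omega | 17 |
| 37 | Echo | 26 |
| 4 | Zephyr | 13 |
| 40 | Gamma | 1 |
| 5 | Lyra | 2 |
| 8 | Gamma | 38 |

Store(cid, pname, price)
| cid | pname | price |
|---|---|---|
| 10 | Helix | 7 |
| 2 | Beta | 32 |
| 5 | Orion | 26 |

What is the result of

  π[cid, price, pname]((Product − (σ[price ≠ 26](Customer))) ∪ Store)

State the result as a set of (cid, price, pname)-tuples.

Apply σ_{price ≠ 26}; surviving tuples: {(11, Delta, 30), (13, Nova, 17), (16, Atlas, 10), (21, Helix, 16), (22, Argo, 20), (23, Orion, 25), (26, Atlas, 33), (26, Helix, 20), (34, Omega, 17), (4, Zephyr, 13), (40, Gamma, 1), (5, Lyra, 2), (8, Gamma, 38)}
Set difference of the two operands is {(13, Argo, 26), (13, Nova, 36), (18, Delta, 14), (35, Delta, 6)}.
Set union of the two operands is {(10, Helix, 7), (13, Argo, 26), (13, Nova, 36), (18, Delta, 14), (2, Beta, 32), (35, Delta, 6), (5, Orion, 26)}.
Projecting to cid, price, pname: {(10, 7, Helix), (13, 26, Argo), (13, 36, Nova), (18, 14, Delta), (2, 32, Beta), (35, 6, Delta), (5, 26, Orion)}

{(10, 7, Helix), (13, 26, Argo), (13, 36, Nova), (18, 14, Delta), (2, 32, Beta), (35, 6, Delta), (5, 26, Orion)}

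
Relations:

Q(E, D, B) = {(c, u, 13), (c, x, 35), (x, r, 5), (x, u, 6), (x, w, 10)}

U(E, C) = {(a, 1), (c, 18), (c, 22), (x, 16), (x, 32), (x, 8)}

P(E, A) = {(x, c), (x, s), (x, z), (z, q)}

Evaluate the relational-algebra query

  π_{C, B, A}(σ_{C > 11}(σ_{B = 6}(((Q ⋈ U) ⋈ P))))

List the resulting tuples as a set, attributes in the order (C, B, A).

{(16, 6, c), (16, 6, s), (16, 6, z), (32, 6, c), (32, 6, s), (32, 6, z)}

Natural join on E: {(c, u, 13, 18), (c, u, 13, 22), (c, x, 35, 18), (c, x, 35, 22), (x, r, 5, 16), (x, r, 5, 32), (x, r, 5, 8), (x, u, 6, 16), (x, u, 6, 32), (x, u, 6, 8), (x, w, 10, 16), (x, w, 10, 32), (x, w, 10, 8)}
Natural join on E: {(x, r, 5, 16, c), (x, r, 5, 16, s), (x, r, 5, 16, z), (x, r, 5, 32, c), (x, r, 5, 32, s), (x, r, 5, 32, z), (x, r, 5, 8, c), (x, r, 5, 8, s), (x, r, 5, 8, z), (x, u, 6, 16, c), (x, u, 6, 16, s), (x, u, 6, 16, z), (x, u, 6, 32, c), (x, u, 6, 32, s), (x, u, 6, 32, z), (x, u, 6, 8, c), (x, u, 6, 8, s), (x, u, 6, 8, z), (x, w, 10, 16, c), (x, w, 10, 16, s), (x, w, 10, 16, z), (x, w, 10, 32, c), (x, w, 10, 32, s), (x, w, 10, 32, z), (x, w, 10, 8, c), (x, w, 10, 8, s), (x, w, 10, 8, z)}
σ[B = 6]: keep tuples satisfying B = 6 → {(x, u, 6, 16, c), (x, u, 6, 16, s), (x, u, 6, 16, z), (x, u, 6, 32, c), (x, u, 6, 32, s), (x, u, 6, 32, z), (x, u, 6, 8, c), (x, u, 6, 8, s), (x, u, 6, 8, z)}
σ[C > 11]: keep tuples satisfying C > 11 → {(x, u, 6, 16, c), (x, u, 6, 16, s), (x, u, 6, 16, z), (x, u, 6, 32, c), (x, u, 6, 32, s), (x, u, 6, 32, z)}
Projecting to C, B, A: {(16, 6, c), (16, 6, s), (16, 6, z), (32, 6, c), (32, 6, s), (32, 6, z)}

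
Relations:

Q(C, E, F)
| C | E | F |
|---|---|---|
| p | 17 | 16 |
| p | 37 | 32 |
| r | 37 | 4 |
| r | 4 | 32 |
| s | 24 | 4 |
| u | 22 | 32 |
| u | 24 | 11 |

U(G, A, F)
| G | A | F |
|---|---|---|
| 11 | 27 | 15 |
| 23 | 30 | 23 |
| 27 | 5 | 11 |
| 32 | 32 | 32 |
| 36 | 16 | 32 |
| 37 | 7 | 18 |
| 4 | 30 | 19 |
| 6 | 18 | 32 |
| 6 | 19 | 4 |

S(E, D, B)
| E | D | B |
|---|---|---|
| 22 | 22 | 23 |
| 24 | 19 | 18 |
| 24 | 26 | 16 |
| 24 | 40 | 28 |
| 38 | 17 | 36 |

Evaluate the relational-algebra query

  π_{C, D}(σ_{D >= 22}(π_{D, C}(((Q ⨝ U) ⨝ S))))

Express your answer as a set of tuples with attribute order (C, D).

{(s, 26), (s, 40), (u, 22), (u, 26), (u, 40)}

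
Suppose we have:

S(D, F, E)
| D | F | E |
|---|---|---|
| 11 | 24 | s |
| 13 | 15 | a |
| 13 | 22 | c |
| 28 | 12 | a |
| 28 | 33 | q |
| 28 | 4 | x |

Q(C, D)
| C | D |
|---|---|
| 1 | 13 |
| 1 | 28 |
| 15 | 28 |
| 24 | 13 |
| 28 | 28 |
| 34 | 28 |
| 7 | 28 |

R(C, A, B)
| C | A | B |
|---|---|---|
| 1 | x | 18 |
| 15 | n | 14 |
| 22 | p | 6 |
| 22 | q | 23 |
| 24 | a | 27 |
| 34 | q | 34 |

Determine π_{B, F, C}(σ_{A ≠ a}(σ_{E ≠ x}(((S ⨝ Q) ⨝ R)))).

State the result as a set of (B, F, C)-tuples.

{(14, 12, 15), (14, 33, 15), (18, 12, 1), (18, 15, 1), (18, 22, 1), (18, 33, 1), (34, 12, 34), (34, 33, 34)}

Joining S and Q on D yields {(13, 15, a, 1), (13, 15, a, 24), (13, 22, c, 1), (13, 22, c, 24), (28, 12, a, 1), (28, 12, a, 15), (28, 12, a, 28), (28, 12, a, 34), (28, 12, a, 7), (28, 33, q, 1), (28, 33, q, 15), (28, 33, q, 28), (28, 33, q, 34), (28, 33, q, 7), (28, 4, x, 1), (28, 4, x, 15), (28, 4, x, 28), (28, 4, x, 34), (28, 4, x, 7)}.
Joining (S ⨝ Q) and R on C yields {(13, 15, a, 1, x, 18), (13, 15, a, 24, a, 27), (13, 22, c, 1, x, 18), (13, 22, c, 24, a, 27), (28, 12, a, 1, x, 18), (28, 12, a, 15, n, 14), (28, 12, a, 34, q, 34), (28, 33, q, 1, x, 18), (28, 33, q, 15, n, 14), (28, 33, q, 34, q, 34), (28, 4, x, 1, x, 18), (28, 4, x, 15, n, 14), (28, 4, x, 34, q, 34)}.
Selection E ≠ x: {(13, 15, a, 1, x, 18), (13, 15, a, 24, a, 27), (13, 22, c, 1, x, 18), (13, 22, c, 24, a, 27), (28, 12, a, 1, x, 18), (28, 12, a, 15, n, 14), (28, 12, a, 34, q, 34), (28, 33, q, 1, x, 18), (28, 33, q, 15, n, 14), (28, 33, q, 34, q, 34)}
Selection A ≠ a: {(13, 15, a, 1, x, 18), (13, 22, c, 1, x, 18), (28, 12, a, 1, x, 18), (28, 12, a, 15, n, 14), (28, 12, a, 34, q, 34), (28, 33, q, 1, x, 18), (28, 33, q, 15, n, 14), (28, 33, q, 34, q, 34)}
π_{B, F, C} gives {(14, 12, 15), (14, 33, 15), (18, 12, 1), (18, 15, 1), (18, 22, 1), (18, 33, 1), (34, 12, 34), (34, 33, 34)}.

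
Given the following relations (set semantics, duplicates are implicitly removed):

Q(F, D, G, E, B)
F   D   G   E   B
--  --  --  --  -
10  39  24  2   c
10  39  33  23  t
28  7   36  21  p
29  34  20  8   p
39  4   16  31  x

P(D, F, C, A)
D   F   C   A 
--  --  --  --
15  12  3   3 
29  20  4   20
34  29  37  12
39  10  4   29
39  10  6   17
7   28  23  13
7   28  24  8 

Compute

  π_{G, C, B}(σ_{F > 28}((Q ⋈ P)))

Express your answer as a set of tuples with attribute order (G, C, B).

{(20, 37, p)}

Q ⋈ P (natural join on F, D): {(10, 39, 24, 2, c, 4, 29), (10, 39, 24, 2, c, 6, 17), (10, 39, 33, 23, t, 4, 29), (10, 39, 33, 23, t, 6, 17), (28, 7, 36, 21, p, 23, 13), (28, 7, 36, 21, p, 24, 8), (29, 34, 20, 8, p, 37, 12)}
Apply σ_{F > 28}; surviving tuples: {(29, 34, 20, 8, p, 37, 12)}
π[G, C, B]: project onto (G, C, B) → {(20, 37, p)}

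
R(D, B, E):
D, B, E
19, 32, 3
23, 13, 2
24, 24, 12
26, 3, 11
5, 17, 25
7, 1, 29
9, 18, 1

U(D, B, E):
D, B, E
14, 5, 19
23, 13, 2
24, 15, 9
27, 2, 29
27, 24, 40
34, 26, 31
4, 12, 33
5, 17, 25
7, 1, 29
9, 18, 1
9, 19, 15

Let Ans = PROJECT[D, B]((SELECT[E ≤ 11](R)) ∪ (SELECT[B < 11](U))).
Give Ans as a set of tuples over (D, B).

Selection E ≤ 11: {(19, 32, 3), (23, 13, 2), (26, 3, 11), (9, 18, 1)}
Selection B < 11: {(14, 5, 19), (27, 2, 29), (7, 1, 29)}
Union: {(19, 32, 3), (23, 13, 2), (26, 3, 11), (9, 18, 1)} with {(14, 5, 19), (27, 2, 29), (7, 1, 29)} → {(14, 5, 19), (19, 32, 3), (23, 13, 2), (26, 3, 11), (27, 2, 29), (7, 1, 29), (9, 18, 1)}
π[D, B]: project onto (D, B) → {(14, 5), (19, 32), (23, 13), (26, 3), (27, 2), (7, 1), (9, 18)}

{(14, 5), (19, 32), (23, 13), (26, 3), (27, 2), (7, 1), (9, 18)}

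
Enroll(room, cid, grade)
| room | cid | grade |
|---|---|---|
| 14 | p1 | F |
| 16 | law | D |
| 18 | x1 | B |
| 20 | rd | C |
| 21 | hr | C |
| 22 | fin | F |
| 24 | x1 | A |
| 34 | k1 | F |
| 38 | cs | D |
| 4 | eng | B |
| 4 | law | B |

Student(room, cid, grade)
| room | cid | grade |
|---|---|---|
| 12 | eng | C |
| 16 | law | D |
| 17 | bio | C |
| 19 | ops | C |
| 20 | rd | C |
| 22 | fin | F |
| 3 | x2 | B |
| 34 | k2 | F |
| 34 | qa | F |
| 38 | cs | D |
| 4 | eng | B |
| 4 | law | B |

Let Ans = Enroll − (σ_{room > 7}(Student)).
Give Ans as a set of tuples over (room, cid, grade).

Selection room > 7: {(12, eng, C), (16, law, D), (17, bio, C), (19, ops, C), (20, rd, C), (22, fin, F), (34, k2, F), (34, qa, F), (38, cs, D)}
Taking the difference: {(14, p1, F), (18, x1, B), (21, hr, C), (24, x1, A), (34, k1, F), (4, eng, B), (4, law, B)}

{(14, p1, F), (18, x1, B), (21, hr, C), (24, x1, A), (34, k1, F), (4, eng, B), (4, law, B)}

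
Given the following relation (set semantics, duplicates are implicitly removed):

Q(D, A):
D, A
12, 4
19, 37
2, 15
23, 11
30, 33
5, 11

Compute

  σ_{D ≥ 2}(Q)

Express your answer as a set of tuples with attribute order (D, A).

{(12, 4), (19, 37), (2, 15), (23, 11), (30, 33), (5, 11)}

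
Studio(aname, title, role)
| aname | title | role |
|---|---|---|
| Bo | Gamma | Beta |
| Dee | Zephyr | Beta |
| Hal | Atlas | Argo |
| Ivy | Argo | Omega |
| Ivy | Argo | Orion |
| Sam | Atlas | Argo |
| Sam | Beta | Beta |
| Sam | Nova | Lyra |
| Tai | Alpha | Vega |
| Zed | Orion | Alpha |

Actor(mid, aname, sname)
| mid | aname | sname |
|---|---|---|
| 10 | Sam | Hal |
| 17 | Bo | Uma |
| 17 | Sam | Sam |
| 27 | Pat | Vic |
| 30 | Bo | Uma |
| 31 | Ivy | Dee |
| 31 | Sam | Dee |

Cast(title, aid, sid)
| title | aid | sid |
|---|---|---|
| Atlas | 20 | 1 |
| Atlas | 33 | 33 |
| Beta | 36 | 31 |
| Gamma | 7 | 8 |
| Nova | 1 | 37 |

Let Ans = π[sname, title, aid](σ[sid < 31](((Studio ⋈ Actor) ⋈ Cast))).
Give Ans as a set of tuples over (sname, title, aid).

{(Dee, Atlas, 20), (Hal, Atlas, 20), (Sam, Atlas, 20), (Uma, Gamma, 7)}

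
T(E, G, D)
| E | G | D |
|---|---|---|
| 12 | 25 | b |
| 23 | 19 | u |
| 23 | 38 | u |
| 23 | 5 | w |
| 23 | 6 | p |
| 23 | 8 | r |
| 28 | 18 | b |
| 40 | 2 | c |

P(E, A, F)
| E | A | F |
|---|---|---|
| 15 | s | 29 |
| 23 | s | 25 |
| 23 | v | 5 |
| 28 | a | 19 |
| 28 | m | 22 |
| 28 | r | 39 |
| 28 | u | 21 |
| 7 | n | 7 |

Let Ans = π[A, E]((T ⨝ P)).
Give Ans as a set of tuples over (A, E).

T ⋈ P (natural join on E): {(23, 19, u, s, 25), (23, 19, u, v, 5), (23, 38, u, s, 25), (23, 38, u, v, 5), (23, 5, w, s, 25), (23, 5, w, v, 5), (23, 6, p, s, 25), (23, 6, p, v, 5), (23, 8, r, s, 25), (23, 8, r, v, 5), (28, 18, b, a, 19), (28, 18, b, m, 22), (28, 18, b, r, 39), (28, 18, b, u, 21)}
Projecting to A, E (8 duplicate(s) eliminated): {(a, 28), (m, 28), (r, 28), (s, 23), (u, 28), (v, 23)}

{(a, 28), (m, 28), (r, 28), (s, 23), (u, 28), (v, 23)}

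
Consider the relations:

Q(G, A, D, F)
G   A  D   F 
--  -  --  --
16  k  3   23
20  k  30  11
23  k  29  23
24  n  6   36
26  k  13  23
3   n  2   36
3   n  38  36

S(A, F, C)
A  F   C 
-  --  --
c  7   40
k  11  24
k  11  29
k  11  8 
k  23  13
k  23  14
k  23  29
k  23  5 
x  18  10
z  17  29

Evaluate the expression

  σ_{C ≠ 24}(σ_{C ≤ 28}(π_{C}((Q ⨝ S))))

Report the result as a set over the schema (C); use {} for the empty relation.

Q ⋈ S (natural join on A, F): {(16, k, 3, 23, 13), (16, k, 3, 23, 14), (16, k, 3, 23, 29), (16, k, 3, 23, 5), (20, k, 30, 11, 24), (20, k, 30, 11, 29), (20, k, 30, 11, 8), (23, k, 29, 23, 13), (23, k, 29, 23, 14), (23, k, 29, 23, 29), (23, k, 29, 23, 5), (26, k, 13, 23, 13), (26, k, 13, 23, 14), (26, k, 13, 23, 29), (26, k, 13, 23, 5)}
π_{C} gives {13, 14, 24, 29, 5, 8} (9 duplicate(s) eliminated).
Selection C ≤ 28: {13, 14, 24, 5, 8}
Selection C ≠ 24: {13, 14, 5, 8}

{13, 14, 5, 8}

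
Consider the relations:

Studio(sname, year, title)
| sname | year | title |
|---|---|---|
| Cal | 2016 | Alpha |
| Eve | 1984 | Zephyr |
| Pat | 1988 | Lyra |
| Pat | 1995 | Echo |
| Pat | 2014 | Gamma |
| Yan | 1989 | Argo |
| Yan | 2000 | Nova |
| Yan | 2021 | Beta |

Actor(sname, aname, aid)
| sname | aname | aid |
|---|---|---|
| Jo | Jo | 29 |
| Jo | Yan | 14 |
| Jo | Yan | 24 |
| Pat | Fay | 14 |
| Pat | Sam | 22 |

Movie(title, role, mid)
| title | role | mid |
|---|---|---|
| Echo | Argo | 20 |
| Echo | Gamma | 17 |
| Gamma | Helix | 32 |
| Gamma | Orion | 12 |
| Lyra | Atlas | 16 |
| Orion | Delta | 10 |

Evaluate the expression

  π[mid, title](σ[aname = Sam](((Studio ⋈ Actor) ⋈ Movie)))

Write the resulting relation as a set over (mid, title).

{(12, Gamma), (16, Lyra), (17, Echo), (20, Echo), (32, Gamma)}

Studio ⋈ Actor (natural join on sname): {(Pat, 1988, Lyra, Fay, 14), (Pat, 1988, Lyra, Sam, 22), (Pat, 1995, Echo, Fay, 14), (Pat, 1995, Echo, Sam, 22), (Pat, 2014, Gamma, Fay, 14), (Pat, 2014, Gamma, Sam, 22)}
(Studio ⋈ Actor) ⋈ Movie (natural join on title): {(Pat, 1988, Lyra, Fay, 14, Atlas, 16), (Pat, 1988, Lyra, Sam, 22, Atlas, 16), (Pat, 1995, Echo, Fay, 14, Argo, 20), (Pat, 1995, Echo, Fay, 14, Gamma, 17), (Pat, 1995, Echo, Sam, 22, Argo, 20), (Pat, 1995, Echo, Sam, 22, Gamma, 17), (Pat, 2014, Gamma, Fay, 14, Helix, 32), (Pat, 2014, Gamma, Fay, 14, Orion, 12), (Pat, 2014, Gamma, Sam, 22, Helix, 32), (Pat, 2014, Gamma, Sam, 22, Orion, 12)}
Filtering on aname = Sam leaves {(Pat, 1988, Lyra, Sam, 22, Atlas, 16), (Pat, 1995, Echo, Sam, 22, Argo, 20), (Pat, 1995, Echo, Sam, 22, Gamma, 17), (Pat, 2014, Gamma, Sam, 22, Helix, 32), (Pat, 2014, Gamma, Sam, 22, Orion, 12)}.
Projecting to mid, title: {(12, Gamma), (16, Lyra), (17, Echo), (20, Echo), (32, Gamma)}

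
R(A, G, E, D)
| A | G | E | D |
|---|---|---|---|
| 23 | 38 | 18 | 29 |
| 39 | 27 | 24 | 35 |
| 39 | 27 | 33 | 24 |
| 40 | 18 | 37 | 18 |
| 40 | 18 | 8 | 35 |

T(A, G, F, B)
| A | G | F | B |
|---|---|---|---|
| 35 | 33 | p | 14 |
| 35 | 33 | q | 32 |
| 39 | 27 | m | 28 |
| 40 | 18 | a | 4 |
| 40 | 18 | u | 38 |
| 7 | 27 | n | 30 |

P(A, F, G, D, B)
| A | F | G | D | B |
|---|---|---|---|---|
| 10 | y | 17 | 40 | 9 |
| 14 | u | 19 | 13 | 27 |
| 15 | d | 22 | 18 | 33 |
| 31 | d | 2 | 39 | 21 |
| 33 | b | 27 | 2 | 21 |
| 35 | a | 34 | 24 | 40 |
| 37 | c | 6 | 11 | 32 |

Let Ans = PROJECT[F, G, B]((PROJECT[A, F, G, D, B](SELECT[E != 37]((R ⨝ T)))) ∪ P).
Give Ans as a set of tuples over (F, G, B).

Joining R and T on A, G yields {(39, 27, 24, 35, m, 28), (39, 27, 33, 24, m, 28), (40, 18, 37, 18, a, 4), (40, 18, 37, 18, u, 38), (40, 18, 8, 35, a, 4), (40, 18, 8, 35, u, 38)}.
σ[E != 37]: keep tuples satisfying E != 37 → {(39, 27, 24, 35, m, 28), (39, 27, 33, 24, m, 28), (40, 18, 8, 35, a, 4), (40, 18, 8, 35, u, 38)}
π[A, F, G, D, B]: project onto (A, F, G, D, B) → {(39, m, 27, 24, 28), (39, m, 27, 35, 28), (40, a, 18, 35, 4), (40, u, 18, 35, 38)}
Set union of the two operands is {(10, y, 17, 40, 9), (14, u, 19, 13, 27), (15, d, 22, 18, 33), (31, d, 2, 39, 21), (33, b, 27, 2, 21), (35, a, 34, 24, 40), (37, c, 6, 11, 32), (39, m, 27, 24, 28), (39, m, 27, 35, 28), (40, a, 18, 35, 4), (40, u, 18, 35, 38)}.
π[F, G, B]: project onto (F, G, B) (1 duplicate(s) eliminated) → {(a, 18, 4), (a, 34, 40), (b, 27, 21), (c, 6, 32), (d, 2, 21), (d, 22, 33), (m, 27, 28), (u, 18, 38), (u, 19, 27), (y, 17, 9)}

{(a, 18, 4), (a, 34, 40), (b, 27, 21), (c, 6, 32), (d, 2, 21), (d, 22, 33), (m, 27, 28), (u, 18, 38), (u, 19, 27), (y, 17, 9)}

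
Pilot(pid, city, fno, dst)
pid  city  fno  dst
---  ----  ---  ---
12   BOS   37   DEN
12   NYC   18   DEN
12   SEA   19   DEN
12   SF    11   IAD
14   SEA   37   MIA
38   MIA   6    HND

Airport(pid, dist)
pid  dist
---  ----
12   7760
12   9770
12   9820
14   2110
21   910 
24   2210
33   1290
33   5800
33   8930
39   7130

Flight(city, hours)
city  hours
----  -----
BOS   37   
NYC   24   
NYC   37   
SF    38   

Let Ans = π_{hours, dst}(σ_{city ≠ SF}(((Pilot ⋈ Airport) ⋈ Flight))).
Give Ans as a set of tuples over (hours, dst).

Joining Pilot and Airport on pid yields {(12, BOS, 37, DEN, 7760), (12, BOS, 37, DEN, 9770), (12, BOS, 37, DEN, 9820), (12, NYC, 18, DEN, 7760), (12, NYC, 18, DEN, 9770), (12, NYC, 18, DEN, 9820), (12, SEA, 19, DEN, 7760), (12, SEA, 19, DEN, 9770), (12, SEA, 19, DEN, 9820), (12, SF, 11, IAD, 7760), (12, SF, 11, IAD, 9770), (12, SF, 11, IAD, 9820), (14, SEA, 37, MIA, 2110)}.
Joining (Pilot ⋈ Airport) and Flight on city yields {(12, BOS, 37, DEN, 7760, 37), (12, BOS, 37, DEN, 9770, 37), (12, BOS, 37, DEN, 9820, 37), (12, NYC, 18, DEN, 7760, 24), (12, NYC, 18, DEN, 7760, 37), (12, NYC, 18, DEN, 9770, 24), (12, NYC, 18, DEN, 9770, 37), (12, NYC, 18, DEN, 9820, 24), (12, NYC, 18, DEN, 9820, 37), (12, SF, 11, IAD, 7760, 38), (12, SF, 11, IAD, 9770, 38), (12, SF, 11, IAD, 9820, 38)}.
σ[city ≠ SF]: keep tuples satisfying city ≠ SF → {(12, BOS, 37, DEN, 7760, 37), (12, BOS, 37, DEN, 9770, 37), (12, BOS, 37, DEN, 9820, 37), (12, NYC, 18, DEN, 7760, 24), (12, NYC, 18, DEN, 7760, 37), (12, NYC, 18, DEN, 9770, 24), (12, NYC, 18, DEN, 9770, 37), (12, NYC, 18, DEN, 9820, 24), (12, NYC, 18, DEN, 9820, 37)}
π[hours, dst]: project onto (hours, dst) (7 duplicate(s) eliminated) → {(24, DEN), (37, DEN)}

{(24, DEN), (37, DEN)}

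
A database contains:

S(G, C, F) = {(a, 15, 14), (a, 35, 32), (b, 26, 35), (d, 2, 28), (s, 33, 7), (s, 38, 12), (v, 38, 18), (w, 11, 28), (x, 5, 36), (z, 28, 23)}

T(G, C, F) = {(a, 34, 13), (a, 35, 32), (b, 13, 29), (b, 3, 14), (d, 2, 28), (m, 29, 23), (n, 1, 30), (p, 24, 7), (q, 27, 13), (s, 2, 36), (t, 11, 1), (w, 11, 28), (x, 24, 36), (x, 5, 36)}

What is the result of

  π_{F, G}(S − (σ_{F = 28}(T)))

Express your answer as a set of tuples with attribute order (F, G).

{(12, s), (14, a), (18, v), (23, z), (32, a), (35, b), (36, x), (7, s)}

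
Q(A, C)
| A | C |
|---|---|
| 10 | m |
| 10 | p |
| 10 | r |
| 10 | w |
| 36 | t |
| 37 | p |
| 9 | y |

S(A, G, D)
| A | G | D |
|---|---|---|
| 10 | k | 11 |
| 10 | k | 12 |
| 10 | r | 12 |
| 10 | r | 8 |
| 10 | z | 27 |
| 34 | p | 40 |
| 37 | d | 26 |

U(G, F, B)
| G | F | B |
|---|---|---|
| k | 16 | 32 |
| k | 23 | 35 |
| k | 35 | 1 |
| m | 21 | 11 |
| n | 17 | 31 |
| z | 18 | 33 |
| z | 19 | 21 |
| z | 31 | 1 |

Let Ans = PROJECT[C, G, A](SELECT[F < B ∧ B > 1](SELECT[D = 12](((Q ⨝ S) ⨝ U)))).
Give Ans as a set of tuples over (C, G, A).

{(m, k, 10), (p, k, 10), (r, k, 10), (w, k, 10)}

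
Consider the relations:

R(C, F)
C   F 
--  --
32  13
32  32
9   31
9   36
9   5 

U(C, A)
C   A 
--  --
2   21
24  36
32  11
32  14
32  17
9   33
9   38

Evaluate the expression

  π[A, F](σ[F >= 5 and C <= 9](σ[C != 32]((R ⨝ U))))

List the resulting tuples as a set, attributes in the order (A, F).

{(33, 31), (33, 36), (33, 5), (38, 31), (38, 36), (38, 5)}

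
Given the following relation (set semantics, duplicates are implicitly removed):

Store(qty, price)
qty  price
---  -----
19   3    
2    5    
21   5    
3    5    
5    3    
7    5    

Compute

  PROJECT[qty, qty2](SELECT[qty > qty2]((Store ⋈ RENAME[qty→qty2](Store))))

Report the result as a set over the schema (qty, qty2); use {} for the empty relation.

ρ[qty→qty2]: schema becomes (qty2, price); tuples unchanged.
Natural join on price: {(19, 3, 19), (19, 3, 5), (2, 5, 2), (2, 5, 21), (2, 5, 3), (2, 5, 7), (21, 5, 2), (21, 5, 21), (21, 5, 3), (21, 5, 7), (3, 5, 2), (3, 5, 21), (3, 5, 3), (3, 5, 7), (5, 3, 19), (5, 3, 5), (7, 5, 2), (7, 5, 21), (7, 5, 3), (7, 5, 7)}
Filtering on qty > qty2 leaves {(19, 3, 5), (21, 5, 2), (21, 5, 3), (21, 5, 7), (3, 5, 2), (7, 5, 2), (7, 5, 3)}.
Keep only column(s) qty, qty2: {(19, 5), (21, 2), (21, 3), (21, 7), (3, 2), (7, 2), (7, 3)}

{(19, 5), (21, 2), (21, 3), (21, 7), (3, 2), (7, 2), (7, 3)}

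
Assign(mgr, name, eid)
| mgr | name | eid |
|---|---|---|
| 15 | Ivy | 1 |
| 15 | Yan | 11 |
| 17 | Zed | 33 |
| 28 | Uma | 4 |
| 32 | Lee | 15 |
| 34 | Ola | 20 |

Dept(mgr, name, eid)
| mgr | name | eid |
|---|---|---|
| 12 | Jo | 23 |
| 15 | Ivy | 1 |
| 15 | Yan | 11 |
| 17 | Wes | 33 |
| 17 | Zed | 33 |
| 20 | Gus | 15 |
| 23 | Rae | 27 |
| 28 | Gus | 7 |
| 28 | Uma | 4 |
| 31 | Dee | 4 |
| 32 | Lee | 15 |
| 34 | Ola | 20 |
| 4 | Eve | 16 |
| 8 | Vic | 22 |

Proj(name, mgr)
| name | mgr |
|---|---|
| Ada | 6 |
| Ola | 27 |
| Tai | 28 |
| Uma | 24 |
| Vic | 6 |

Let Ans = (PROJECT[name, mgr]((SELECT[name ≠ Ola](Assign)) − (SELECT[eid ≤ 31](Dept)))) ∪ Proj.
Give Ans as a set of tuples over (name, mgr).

σ[name ≠ Ola]: keep tuples satisfying name ≠ Ola → {(15, Ivy, 1), (15, Yan, 11), (17, Zed, 33), (28, Uma, 4), (32, Lee, 15)}
σ[eid ≤ 31]: keep tuples satisfying eid ≤ 31 → {(12, Jo, 23), (15, Ivy, 1), (15, Yan, 11), (20, Gus, 15), (23, Rae, 27), (28, Gus, 7), (28, Uma, 4), (31, Dee, 4), (32, Lee, 15), (34, Ola, 20), (4, Eve, 16), (8, Vic, 22)}
Taking the difference: {(17, Zed, 33)}
π[name, mgr]: project onto (name, mgr) → {(Zed, 17)}
Taking the union: {(Ada, 6), (Ola, 27), (Tai, 28), (Uma, 24), (Vic, 6), (Zed, 17)}

{(Ada, 6), (Ola, 27), (Tai, 28), (Uma, 24), (Vic, 6), (Zed, 17)}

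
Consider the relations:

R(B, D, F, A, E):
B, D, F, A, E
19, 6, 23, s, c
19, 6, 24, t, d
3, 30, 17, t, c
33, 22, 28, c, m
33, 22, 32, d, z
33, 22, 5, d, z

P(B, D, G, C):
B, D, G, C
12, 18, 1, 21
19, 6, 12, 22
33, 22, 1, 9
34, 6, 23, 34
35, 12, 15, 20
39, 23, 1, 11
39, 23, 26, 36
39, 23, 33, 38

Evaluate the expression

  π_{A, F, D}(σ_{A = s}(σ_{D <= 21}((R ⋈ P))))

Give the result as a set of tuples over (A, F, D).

{(s, 23, 6)}

R ⋈ P (natural join on B, D): {(19, 6, 23, s, c, 12, 22), (19, 6, 24, t, d, 12, 22), (33, 22, 28, c, m, 1, 9), (33, 22, 32, d, z, 1, 9), (33, 22, 5, d, z, 1, 9)}
Selection D <= 21: {(19, 6, 23, s, c, 12, 22), (19, 6, 24, t, d, 12, 22)}
Selection A = s: {(19, 6, 23, s, c, 12, 22)}
π[A, F, D]: project onto (A, F, D) → {(s, 23, 6)}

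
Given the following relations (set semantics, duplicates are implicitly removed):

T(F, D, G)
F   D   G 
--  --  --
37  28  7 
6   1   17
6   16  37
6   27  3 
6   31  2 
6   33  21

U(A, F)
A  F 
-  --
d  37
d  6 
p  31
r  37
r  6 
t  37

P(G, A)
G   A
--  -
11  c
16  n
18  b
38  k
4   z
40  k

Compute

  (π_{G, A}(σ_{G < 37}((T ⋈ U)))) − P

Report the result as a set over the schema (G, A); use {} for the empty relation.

Joining T and U on F yields {(37, 28, 7, d), (37, 28, 7, r), (37, 28, 7, t), (6, 1, 17, d), (6, 1, 17, r), (6, 16, 37, d), (6, 16, 37, r), (6, 27, 3, d), (6, 27, 3, r), (6, 31, 2, d), (6, 31, 2, r), (6, 33, 21, d), (6, 33, 21, r)}.
Apply σ_{G < 37}; surviving tuples: {(37, 28, 7, d), (37, 28, 7, r), (37, 28, 7, t), (6, 1, 17, d), (6, 1, 17, r), (6, 27, 3, d), (6, 27, 3, r), (6, 31, 2, d), (6, 31, 2, r), (6, 33, 21, d), (6, 33, 21, r)}
π[G, A]: project onto (G, A) → {(17, d), (17, r), (2, d), (2, r), (21, d), (21, r), (3, d), (3, r), (7, d), (7, r), (7, t)}
Taking the difference: {(17, d), (17, r), (2, d), (2, r), (21, d), (21, r), (3, d), (3, r), (7, d), (7, r), (7, t)}

{(17, d), (17, r), (2, d), (2, r), (21, d), (21, r), (3, d), (3, r), (7, d), (7, r), (7, t)}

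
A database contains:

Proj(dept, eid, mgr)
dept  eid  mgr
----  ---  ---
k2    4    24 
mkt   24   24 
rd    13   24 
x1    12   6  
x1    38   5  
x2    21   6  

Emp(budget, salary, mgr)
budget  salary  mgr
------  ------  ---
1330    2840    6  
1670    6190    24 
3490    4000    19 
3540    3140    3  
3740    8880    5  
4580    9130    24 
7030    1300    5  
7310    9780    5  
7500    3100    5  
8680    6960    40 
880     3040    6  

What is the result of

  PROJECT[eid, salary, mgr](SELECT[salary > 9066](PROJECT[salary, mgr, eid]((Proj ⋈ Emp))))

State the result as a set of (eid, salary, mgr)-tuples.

{(13, 9130, 24), (24, 9130, 24), (38, 9780, 5), (4, 9130, 24)}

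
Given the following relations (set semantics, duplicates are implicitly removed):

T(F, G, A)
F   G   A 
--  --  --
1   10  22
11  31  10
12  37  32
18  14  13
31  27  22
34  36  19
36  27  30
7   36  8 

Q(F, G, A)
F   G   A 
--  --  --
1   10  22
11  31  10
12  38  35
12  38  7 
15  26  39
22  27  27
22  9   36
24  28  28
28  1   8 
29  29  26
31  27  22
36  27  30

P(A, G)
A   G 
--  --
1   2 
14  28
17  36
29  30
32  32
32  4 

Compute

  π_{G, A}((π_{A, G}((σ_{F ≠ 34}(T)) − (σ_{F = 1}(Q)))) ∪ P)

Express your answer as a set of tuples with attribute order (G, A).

{(14, 13), (2, 1), (27, 22), (27, 30), (28, 14), (30, 29), (31, 10), (32, 32), (36, 17), (36, 8), (37, 32), (4, 32)}

Filtering on F ≠ 34 leaves {(1, 10, 22), (11, 31, 10), (12, 37, 32), (18, 14, 13), (31, 27, 22), (36, 27, 30), (7, 36, 8)}.
Filtering on F = 1 leaves {(1, 10, 22)}.
Difference: {(1, 10, 22), (11, 31, 10), (12, 37, 32), (18, 14, 13), (31, 27, 22), (36, 27, 30), (7, 36, 8)} with {(1, 10, 22)} → {(11, 31, 10), (12, 37, 32), (18, 14, 13), (31, 27, 22), (36, 27, 30), (7, 36, 8)}
π_{A, G} gives {(10, 31), (13, 14), (22, 27), (30, 27), (32, 37), (8, 36)}.
Union: {(10, 31), (13, 14), (22, 27), (30, 27), (32, 37), (8, 36)} with {(1, 2), (14, 28), (17, 36), (29, 30), (32, 32), (32, 4)} → {(1, 2), (10, 31), (13, 14), (14, 28), (17, 36), (22, 27), (29, 30), (30, 27), (32, 32), (32, 37), (32, 4), (8, 36)}
π_{G, A} gives {(14, 13), (2, 1), (27, 22), (27, 30), (28, 14), (30, 29), (31, 10), (32, 32), (36, 17), (36, 8), (37, 32), (4, 32)}.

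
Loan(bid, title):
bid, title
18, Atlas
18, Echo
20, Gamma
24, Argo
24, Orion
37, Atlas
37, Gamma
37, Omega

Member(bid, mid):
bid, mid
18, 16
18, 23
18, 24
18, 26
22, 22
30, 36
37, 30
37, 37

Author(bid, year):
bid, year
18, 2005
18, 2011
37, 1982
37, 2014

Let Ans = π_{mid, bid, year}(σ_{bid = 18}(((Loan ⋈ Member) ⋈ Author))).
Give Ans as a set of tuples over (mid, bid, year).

{(16, 18, 2005), (16, 18, 2011), (23, 18, 2005), (23, 18, 2011), (24, 18, 2005), (24, 18, 2011), (26, 18, 2005), (26, 18, 2011)}

Loan ⋈ Member (natural join on bid): {(18, Atlas, 16), (18, Atlas, 23), (18, Atlas, 24), (18, Atlas, 26), (18, Echo, 16), (18, Echo, 23), (18, Echo, 24), (18, Echo, 26), (37, Atlas, 30), (37, Atlas, 37), (37, Gamma, 30), (37, Gamma, 37), (37, Omega, 30), (37, Omega, 37)}
(Loan ⋈ Member) ⋈ Author (natural join on bid): {(18, Atlas, 16, 2005), (18, Atlas, 16, 2011), (18, Atlas, 23, 2005), (18, Atlas, 23, 2011), (18, Atlas, 24, 2005), (18, Atlas, 24, 2011), (18, Atlas, 26, 2005), (18, Atlas, 26, 2011), (18, Echo, 16, 2005), (18, Echo, 16, 2011), (18, Echo, 23, 2005), (18, Echo, 23, 2011), (18, Echo, 24, 2005), (18, Echo, 24, 2011), (18, Echo, 26, 2005), (18, Echo, 26, 2011), (37, Atlas, 30, 1982), (37, Atlas, 30, 2014), (37, Atlas, 37, 1982), (37, Atlas, 37, 2014), (37, Gamma, 30, 1982), (37, Gamma, 30, 2014), (37, Gamma, 37, 1982), (37, Gamma, 37, 2014), (37, Omega, 30, 1982), (37, Omega, 30, 2014), (37, Omega, 37, 1982), (37, Omega, 37, 2014)}
σ[bid = 18]: keep tuples satisfying bid = 18 → {(18, Atlas, 16, 2005), (18, Atlas, 16, 2011), (18, Atlas, 23, 2005), (18, Atlas, 23, 2011), (18, Atlas, 24, 2005), (18, Atlas, 24, 2011), (18, Atlas, 26, 2005), (18, Atlas, 26, 2011), (18, Echo, 16, 2005), (18, Echo, 16, 2011), (18, Echo, 23, 2005), (18, Echo, 23, 2011), (18, Echo, 24, 2005), (18, Echo, 24, 2011), (18, Echo, 26, 2005), (18, Echo, 26, 2011)}
π_{mid, bid, year} gives {(16, 18, 2005), (16, 18, 2011), (23, 18, 2005), (23, 18, 2011), (24, 18, 2005), (24, 18, 2011), (26, 18, 2005), (26, 18, 2011)} (8 duplicate(s) eliminated).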